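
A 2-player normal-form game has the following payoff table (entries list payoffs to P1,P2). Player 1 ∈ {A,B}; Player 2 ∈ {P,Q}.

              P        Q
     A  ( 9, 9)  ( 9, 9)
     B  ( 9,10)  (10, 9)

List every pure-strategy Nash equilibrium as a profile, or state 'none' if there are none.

(A,P): NE
(A,Q): not NE [P1→B gives 10>9]
(B,P): NE
(B,Q): not NE [P2→P gives 10>9]

PSNE = {(A,P), (B,P)}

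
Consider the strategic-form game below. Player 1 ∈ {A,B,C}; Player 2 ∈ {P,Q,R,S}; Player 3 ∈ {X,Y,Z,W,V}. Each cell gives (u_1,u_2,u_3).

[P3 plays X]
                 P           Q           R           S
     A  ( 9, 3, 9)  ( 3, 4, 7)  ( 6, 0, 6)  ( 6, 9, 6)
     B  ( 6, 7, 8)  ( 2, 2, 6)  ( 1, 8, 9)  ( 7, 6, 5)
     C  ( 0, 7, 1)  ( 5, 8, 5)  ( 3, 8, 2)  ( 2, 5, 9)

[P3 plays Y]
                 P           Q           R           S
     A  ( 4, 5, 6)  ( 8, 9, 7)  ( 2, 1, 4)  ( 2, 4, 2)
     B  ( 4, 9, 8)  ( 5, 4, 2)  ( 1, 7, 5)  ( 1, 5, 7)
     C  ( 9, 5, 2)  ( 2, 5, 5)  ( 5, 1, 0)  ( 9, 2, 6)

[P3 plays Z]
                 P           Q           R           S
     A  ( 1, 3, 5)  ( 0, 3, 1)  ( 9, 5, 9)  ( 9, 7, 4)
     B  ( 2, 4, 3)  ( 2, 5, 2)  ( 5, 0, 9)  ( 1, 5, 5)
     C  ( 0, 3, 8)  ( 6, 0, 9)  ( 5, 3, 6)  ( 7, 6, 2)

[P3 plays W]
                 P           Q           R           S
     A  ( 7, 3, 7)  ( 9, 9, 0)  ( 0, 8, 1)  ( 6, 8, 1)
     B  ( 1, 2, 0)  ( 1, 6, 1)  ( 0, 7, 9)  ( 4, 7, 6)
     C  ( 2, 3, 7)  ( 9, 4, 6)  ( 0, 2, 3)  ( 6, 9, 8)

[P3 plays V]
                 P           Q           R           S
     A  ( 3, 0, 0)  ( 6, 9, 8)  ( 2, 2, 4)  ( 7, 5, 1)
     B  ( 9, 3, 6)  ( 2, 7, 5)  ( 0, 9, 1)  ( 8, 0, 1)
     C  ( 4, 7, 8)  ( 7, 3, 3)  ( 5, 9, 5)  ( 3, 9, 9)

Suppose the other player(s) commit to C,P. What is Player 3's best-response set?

u_3(X vs C,P) = 1
u_3(Y vs C,P) = 2
u_3(Z vs C,P) = 8
u_3(W vs C,P) = 7
u_3(V vs C,P) = 8
max payoff 8 at {Z,V}

P3 best: {Z,V}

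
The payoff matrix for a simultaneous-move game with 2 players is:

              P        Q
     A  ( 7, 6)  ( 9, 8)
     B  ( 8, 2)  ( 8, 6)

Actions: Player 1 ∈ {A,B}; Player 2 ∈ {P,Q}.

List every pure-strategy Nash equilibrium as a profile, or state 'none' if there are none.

Nash profiles: (A,Q)

(A,P): not NE [P1→B gives 8>7; P2→Q gives 8>6]
(A,Q): NE
(B,P): not NE [P2→Q gives 6>2]
(B,Q): not NE [P1→A gives 9>8]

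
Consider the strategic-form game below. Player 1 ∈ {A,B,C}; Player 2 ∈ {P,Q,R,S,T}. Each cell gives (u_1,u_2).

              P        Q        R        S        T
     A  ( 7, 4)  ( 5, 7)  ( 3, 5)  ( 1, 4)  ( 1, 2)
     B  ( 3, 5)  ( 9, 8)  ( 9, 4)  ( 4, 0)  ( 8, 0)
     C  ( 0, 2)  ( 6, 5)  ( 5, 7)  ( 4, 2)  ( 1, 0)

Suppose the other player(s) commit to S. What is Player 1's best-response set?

u_1(A vs S) = 1
u_1(B vs S) = 4
u_1(C vs S) = 4
max payoff 4 at {B,C}

BR_1 = {B,C}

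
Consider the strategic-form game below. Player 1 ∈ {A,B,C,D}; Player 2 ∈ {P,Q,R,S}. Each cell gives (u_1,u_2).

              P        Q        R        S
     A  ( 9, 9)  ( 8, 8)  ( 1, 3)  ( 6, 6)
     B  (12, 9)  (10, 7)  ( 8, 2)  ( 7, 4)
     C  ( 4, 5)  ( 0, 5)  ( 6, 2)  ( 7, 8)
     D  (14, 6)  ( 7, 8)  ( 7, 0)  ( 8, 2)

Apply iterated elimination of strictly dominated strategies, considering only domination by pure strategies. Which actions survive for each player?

P1 drop A (B beats it: P:12>9 Q:10>8 R:8>1 S:7>6)
P1 drop C (D beats it: P:14>4 Q:7>0 R:7>6 S:8>7)
P2 drop R (P beats it: B:9>2 D:6>0)
P2 drop S (P beats it: B:9>4 D:6>2)
P1→{B,D} P2→{P,Q}

Survivors P1:{B,D} P2:{P,Q}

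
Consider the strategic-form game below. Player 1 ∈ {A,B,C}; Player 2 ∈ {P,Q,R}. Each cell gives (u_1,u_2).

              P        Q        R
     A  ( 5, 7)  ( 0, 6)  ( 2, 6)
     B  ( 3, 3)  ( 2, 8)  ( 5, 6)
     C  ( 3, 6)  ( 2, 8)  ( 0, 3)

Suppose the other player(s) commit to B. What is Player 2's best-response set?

u_2(P vs B) = 3
u_2(Q vs B) = 8
u_2(R vs B) = 6
max payoff 8 at {Q}

P2 best: {Q}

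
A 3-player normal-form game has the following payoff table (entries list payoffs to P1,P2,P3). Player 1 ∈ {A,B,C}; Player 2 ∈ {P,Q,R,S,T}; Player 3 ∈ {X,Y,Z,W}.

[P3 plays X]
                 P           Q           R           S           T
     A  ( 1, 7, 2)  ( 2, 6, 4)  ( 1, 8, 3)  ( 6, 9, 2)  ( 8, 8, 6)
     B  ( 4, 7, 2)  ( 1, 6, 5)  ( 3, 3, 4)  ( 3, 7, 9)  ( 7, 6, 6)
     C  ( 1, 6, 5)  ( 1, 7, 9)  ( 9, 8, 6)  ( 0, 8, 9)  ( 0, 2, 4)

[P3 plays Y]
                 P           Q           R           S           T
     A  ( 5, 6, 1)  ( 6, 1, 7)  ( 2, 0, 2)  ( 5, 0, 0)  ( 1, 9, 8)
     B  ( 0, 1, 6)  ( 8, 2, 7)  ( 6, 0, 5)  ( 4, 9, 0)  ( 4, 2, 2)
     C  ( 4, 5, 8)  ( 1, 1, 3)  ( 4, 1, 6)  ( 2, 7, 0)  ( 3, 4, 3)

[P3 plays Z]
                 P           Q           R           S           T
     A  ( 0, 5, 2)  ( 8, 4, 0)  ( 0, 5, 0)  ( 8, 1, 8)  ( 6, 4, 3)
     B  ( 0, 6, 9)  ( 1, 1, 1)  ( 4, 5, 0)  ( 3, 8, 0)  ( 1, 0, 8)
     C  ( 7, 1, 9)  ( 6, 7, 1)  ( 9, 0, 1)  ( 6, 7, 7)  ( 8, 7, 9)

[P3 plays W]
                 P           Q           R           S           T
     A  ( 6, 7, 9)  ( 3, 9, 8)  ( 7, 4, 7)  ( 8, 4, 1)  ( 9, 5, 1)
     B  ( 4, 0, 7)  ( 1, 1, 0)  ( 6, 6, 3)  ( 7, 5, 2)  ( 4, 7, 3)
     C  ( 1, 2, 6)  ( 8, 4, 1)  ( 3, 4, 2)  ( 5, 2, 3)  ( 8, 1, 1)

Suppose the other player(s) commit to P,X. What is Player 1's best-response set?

P1 best: {B}

u_1(A vs P,X) = 1
u_1(B vs P,X) = 4
u_1(C vs P,X) = 1
max payoff 4 at {B}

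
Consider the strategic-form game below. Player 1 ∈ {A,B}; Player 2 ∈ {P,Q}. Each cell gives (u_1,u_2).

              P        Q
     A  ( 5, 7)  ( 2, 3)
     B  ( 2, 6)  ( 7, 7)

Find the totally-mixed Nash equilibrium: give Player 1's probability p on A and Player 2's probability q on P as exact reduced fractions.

P1 mixes 1/5 on A; P2 mixes 5/8 on P

P1 indiff ⇒ q·5+(1-q)·2 = q·2+(1-q)·7 ⇒ q(3) = (1-q)(5) ⇒ q = 5/8
P2 indiff ⇒ p·7+(1-p)·6 = p·3+(1-p)·7 ⇒ p(4) = (1-p)(1) ⇒ p = 1/5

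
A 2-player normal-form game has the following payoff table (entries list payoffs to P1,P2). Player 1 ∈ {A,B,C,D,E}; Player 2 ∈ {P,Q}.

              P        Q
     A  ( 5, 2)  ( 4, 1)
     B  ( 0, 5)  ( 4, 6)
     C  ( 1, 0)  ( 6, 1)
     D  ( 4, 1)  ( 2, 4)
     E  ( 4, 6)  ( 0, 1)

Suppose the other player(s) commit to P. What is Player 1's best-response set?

u_1(A vs P) = 5
u_1(B vs P) = 0
u_1(C vs P) = 1
u_1(D vs P) = 4
u_1(E vs P) = 4
max payoff 5 at {A}

argmax u_1 = {A}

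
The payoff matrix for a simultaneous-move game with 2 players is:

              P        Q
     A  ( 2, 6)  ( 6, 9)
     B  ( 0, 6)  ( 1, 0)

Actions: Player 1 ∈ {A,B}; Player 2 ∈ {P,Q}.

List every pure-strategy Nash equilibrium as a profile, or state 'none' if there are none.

NE set: (A,Q)

(A,P): not NE [P2→Q gives 9>6]
(A,Q): NE
(B,P): not NE [P1→A gives 2>0]
(B,Q): not NE [P1→A gives 6>1; P2→P gives 6>0]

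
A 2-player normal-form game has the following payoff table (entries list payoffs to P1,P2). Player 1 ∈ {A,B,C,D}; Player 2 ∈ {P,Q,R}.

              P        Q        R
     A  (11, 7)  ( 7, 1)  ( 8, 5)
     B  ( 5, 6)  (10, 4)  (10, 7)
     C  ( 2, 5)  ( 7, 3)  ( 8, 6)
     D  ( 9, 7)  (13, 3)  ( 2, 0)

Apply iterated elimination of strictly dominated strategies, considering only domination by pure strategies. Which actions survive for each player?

IESDS → P1:{A,B} P2:{P,R}

P1 drop C (B beats it: P:5>2 Q:10>7 R:10>8)
P2 drop Q (P beats it: A:7>1 B:6>4 D:7>3)
P1 drop D (A beats it: P:11>9 R:8>2)
P1→{A,B} P2→{P,R}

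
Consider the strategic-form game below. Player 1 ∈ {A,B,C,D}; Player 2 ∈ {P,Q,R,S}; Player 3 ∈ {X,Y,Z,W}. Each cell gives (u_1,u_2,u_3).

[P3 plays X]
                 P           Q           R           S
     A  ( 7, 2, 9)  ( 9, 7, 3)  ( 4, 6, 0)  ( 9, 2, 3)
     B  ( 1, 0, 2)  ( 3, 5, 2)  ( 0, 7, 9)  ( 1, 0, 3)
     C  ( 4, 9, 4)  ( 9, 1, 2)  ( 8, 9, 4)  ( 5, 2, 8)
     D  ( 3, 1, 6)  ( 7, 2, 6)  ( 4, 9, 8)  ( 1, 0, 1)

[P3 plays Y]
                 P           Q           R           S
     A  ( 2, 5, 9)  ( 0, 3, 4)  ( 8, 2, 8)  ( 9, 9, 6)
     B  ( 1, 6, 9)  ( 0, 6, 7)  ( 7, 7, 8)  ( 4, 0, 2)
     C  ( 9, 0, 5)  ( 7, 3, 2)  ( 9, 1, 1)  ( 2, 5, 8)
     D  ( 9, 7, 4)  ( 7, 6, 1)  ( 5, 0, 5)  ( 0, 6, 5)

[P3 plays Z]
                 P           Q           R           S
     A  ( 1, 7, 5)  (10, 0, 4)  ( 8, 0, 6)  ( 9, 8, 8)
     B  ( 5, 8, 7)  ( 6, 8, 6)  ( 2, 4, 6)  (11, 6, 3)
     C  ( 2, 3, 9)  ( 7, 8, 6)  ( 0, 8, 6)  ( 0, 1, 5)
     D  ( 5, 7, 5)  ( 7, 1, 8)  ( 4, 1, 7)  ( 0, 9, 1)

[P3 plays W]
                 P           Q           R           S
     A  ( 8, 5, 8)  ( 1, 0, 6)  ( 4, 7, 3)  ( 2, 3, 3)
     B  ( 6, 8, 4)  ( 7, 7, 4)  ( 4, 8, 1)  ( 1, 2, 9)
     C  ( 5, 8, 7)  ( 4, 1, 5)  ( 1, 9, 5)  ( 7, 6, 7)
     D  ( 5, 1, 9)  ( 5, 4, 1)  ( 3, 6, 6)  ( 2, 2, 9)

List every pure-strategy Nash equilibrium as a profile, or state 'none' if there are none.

(A,P,X): not NE [P2→Q gives 7>2]
(A,P,Y): not NE [P1→D gives 9>2; P2→S gives 9>5]
(A,P,Z): not NE [P1→D gives 5>1; P2→S gives 8>7; P3→Y gives 9>5]
(A,P,W): not NE [P2→R gives 7>5; P3→Y gives 9>8]
(A,Q,X): not NE [P3→W gives 6>3]
(A,Q,Y): not NE [P1→D gives 7>0; P2→S gives 9>3; P3→W gives 6>4]
(A,Q,Z): not NE [P2→S gives 8>0; P3→W gives 6>4]
(A,Q,W): not NE [P1→B gives 7>1; P2→R gives 7>0]
(A,R,X): not NE [P1→C gives 8>4; P2→Q gives 7>6; P3→Y gives 8>0]
(A,R,Y): not NE [P1→C gives 9>8; P2→S gives 9>2]
(A,R,Z): not NE [P2→S gives 8>0; P3→Y gives 8>6]
(A,R,W): not NE [P3→Y gives 8>3]
(A,S,X): not NE [P2→Q gives 7>2; P3→Z gives 8>3]
(A,S,Y): not NE [P3→Z gives 8>6]
(A,S,Z): not NE [P1→B gives 11>9]
(A,S,W): not NE [P1→C gives 7>2; P2→R gives 7>3; P3→Z gives 8>3]
(B,P,X): not NE [P1→A gives 7>1; P2→R gives 7>0; P3→Y gives 9>2]
(B,P,Y): not NE [P1→D gives 9>1; P2→R gives 7>6]
(B,P,Z): not NE [P3→Y gives 9>7]
(B,P,W): not NE [P1→A gives 8>6; P3→Y gives 9>4]
(B,Q,X): not NE [P1→C gives 9>3; P2→R gives 7>5; P3→Y gives 7>2]
(B,Q,Y): not NE [P1→D gives 7>0; P2→R gives 7>6]
(B,Q,Z): not NE [P1→A gives 10>6; P3→Y gives 7>6]
(B,Q,W): not NE [P2→R gives 8>7; P3→Y gives 7>4]
(B,R,X): not NE [P1→C gives 8>0]
(B,R,Y): not NE [P1→C gives 9>7; P3→X gives 9>8]
(B,R,Z): not NE [P1→A gives 8>2; P2→Q gives 8>4; P3→X gives 9>6]
(B,R,W): not NE [P3→X gives 9>1]
(B,S,X): not NE [P1→A gives 9>1; P2→R gives 7>0; P3→W gives 9>3]
(B,S,Y): not NE [P1→A gives 9>4; P2→R gives 7>0; P3→W gives 9>2]
(B,S,Z): not NE [P2→Q gives 8>6; P3→W gives 9>3]
(B,S,W): not NE [P1→C gives 7>1; P2→R gives 8>2]
(C,P,X): not NE [P1→A gives 7>4; P3→Z gives 9>4]
(C,P,Y): not NE [P2→S gives 5>0; P3→Z gives 9>5]
(C,P,Z): not NE [P1→D gives 5>2; P2→R gives 8>3]
(C,P,W): not NE [P1→A gives 8>5; P2→R gives 9>8; P3→Z gives 9>7]
(C,Q,X): not NE [P2→R gives 9>1; P3→Z gives 6>2]
(C,Q,Y): not NE [P2→S gives 5>3; P3→Z gives 6>2]
(C,Q,Z): not NE [P1→A gives 10>7]
(C,Q,W): not NE [P1→B gives 7>4; P2→R gives 9>1; P3→Z gives 6>5]
(C,R,X): not NE [P3→Z gives 6>4]
(C,R,Y): not NE [P2→S gives 5>1; P3→Z gives 6>1]
(C,R,Z): not NE [P1→A gives 8>0]
(C,R,W): not NE [P1→B gives 4>1; P3→Z gives 6>5]
(C,S,X): not NE [P1→A gives 9>5; P2→R gives 9>2]
(C,S,Y): not NE [P1→A gives 9>2]
(C,S,Z): not NE [P1→B gives 11>0; P2→R gives 8>1; P3→Y gives 8>5]
(C,S,W): not NE [P2→R gives 9>6; P3→Y gives 8>7]
(D,P,X): not NE [P1→A gives 7>3; P2→R gives 9>1; P3→W gives 9>6]
(D,P,Y): not NE [P3→W gives 9>4]
(D,P,Z): not NE [P2→S gives 9>7; P3→W gives 9>5]
(D,P,W): not NE [P1→A gives 8>5; P2→R gives 6>1]
(D,Q,X): not NE [P1→C gives 9>7; P2→R gives 9>2; P3→Z gives 8>6]
(D,Q,Y): not NE [P2→P gives 7>6; P3→Z gives 8>1]
(D,Q,Z): not NE [P1→A gives 10>7; P2→S gives 9>1]
(D,Q,W): not NE [P1→B gives 7>5; P2→R gives 6>4; P3→Z gives 8>1]
(D,R,X): not NE [P1→C gives 8>4]
(D,R,Y): not NE [P1→C gives 9>5; P2→P gives 7>0; P3→X gives 8>5]
(D,R,Z): not NE [P1→A gives 8>4; P2→S gives 9>1; P3→X gives 8>7]
(D,R,W): not NE [P1→B gives 4>3; P3→X gives 8>6]
(D,S,X): not NE [P1→A gives 9>1; P2→R gives 9>0; P3→W gives 9>1]
(D,S,Y): not NE [P1→A gives 9>0; P2→P gives 7>6; P3→W gives 9>5]
(D,S,Z): not NE [P1→B gives 11>0; P3→W gives 9>1]
(D,S,W): not NE [P1→C gives 7>2; P2→R gives 6>2]

No pure NE.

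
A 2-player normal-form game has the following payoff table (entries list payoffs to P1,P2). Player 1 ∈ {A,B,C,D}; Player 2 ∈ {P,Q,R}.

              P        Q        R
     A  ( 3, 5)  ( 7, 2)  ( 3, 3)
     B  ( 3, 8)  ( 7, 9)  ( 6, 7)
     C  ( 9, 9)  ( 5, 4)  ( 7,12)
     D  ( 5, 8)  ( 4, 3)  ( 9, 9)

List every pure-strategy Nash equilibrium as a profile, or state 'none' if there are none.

Nash profiles: (B,Q), (D,R)

(A,P): not NE [P1→C gives 9>3]
(A,Q): not NE [P2→P gives 5>2]
(A,R): not NE [P1→D gives 9>3; P2→P gives 5>3]
(B,P): not NE [P1→C gives 9>3; P2→Q gives 9>8]
(B,Q): NE
(B,R): not NE [P1→D gives 9>6; P2→Q gives 9>7]
(C,P): not NE [P2→R gives 12>9]
(C,Q): not NE [P1→B gives 7>5; P2→R gives 12>4]
(C,R): not NE [P1→D gives 9>7]
(D,P): not NE [P1→C gives 9>5; P2→R gives 9>8]
(D,Q): not NE [P1→B gives 7>4; P2→R gives 9>3]
(D,R): NE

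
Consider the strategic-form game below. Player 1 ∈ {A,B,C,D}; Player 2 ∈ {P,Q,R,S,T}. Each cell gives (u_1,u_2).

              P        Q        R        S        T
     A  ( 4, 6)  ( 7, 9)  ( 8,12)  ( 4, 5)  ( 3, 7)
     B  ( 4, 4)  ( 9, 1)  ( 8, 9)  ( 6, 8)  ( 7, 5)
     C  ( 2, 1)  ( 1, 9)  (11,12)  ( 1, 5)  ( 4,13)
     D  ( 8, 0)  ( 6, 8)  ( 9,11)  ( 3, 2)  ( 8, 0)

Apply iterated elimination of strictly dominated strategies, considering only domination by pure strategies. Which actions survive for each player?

Remaining: P1:{C,D} P2:{R,T}

P2 drop P (R beats it: A:12>6 B:9>4 C:12>1 D:11>0)
P2 drop Q (R beats it: A:12>9 B:9>1 C:12>9 D:11>8)
P2 drop S (R beats it: A:12>5 B:9>8 C:12>5 D:11>2)
P1 drop A (C beats it: R:11>8 T:4>3)
P1 drop B (D beats it: R:9>8 T:8>7)
P1→{C,D} P2→{R,T}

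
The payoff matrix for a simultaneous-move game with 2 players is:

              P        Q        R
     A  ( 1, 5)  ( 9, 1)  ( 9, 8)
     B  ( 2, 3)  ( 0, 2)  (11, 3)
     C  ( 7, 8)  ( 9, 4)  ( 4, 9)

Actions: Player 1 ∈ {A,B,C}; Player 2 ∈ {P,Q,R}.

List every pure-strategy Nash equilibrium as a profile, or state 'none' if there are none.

NE set: (B,R)

(A,P): not NE [P1→C gives 7>1; P2→R gives 8>5]
(A,Q): not NE [P2→R gives 8>1]
(A,R): not NE [P1→B gives 11>9]
(B,P): not NE [P1→C gives 7>2]
(B,Q): not NE [P1→C gives 9>0; P2→R gives 3>2]
(B,R): NE
(C,P): not NE [P2→R gives 9>8]
(C,Q): not NE [P2→R gives 9>4]
(C,R): not NE [P1→B gives 11>4]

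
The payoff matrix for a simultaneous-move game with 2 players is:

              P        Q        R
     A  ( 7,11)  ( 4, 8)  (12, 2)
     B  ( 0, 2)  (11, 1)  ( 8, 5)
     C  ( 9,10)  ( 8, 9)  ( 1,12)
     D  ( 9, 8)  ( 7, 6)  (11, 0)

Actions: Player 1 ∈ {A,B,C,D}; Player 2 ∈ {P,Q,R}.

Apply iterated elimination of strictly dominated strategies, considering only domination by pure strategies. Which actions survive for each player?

Survivors P1:{A,C,D} P2:{P,R}

P2 drop Q (P beats it: A:11>8 B:2>1 C:10>9 D:8>6)
P1 drop B (A beats it: P:7>0 R:12>8)
P1→{A,C,D} P2→{P,R}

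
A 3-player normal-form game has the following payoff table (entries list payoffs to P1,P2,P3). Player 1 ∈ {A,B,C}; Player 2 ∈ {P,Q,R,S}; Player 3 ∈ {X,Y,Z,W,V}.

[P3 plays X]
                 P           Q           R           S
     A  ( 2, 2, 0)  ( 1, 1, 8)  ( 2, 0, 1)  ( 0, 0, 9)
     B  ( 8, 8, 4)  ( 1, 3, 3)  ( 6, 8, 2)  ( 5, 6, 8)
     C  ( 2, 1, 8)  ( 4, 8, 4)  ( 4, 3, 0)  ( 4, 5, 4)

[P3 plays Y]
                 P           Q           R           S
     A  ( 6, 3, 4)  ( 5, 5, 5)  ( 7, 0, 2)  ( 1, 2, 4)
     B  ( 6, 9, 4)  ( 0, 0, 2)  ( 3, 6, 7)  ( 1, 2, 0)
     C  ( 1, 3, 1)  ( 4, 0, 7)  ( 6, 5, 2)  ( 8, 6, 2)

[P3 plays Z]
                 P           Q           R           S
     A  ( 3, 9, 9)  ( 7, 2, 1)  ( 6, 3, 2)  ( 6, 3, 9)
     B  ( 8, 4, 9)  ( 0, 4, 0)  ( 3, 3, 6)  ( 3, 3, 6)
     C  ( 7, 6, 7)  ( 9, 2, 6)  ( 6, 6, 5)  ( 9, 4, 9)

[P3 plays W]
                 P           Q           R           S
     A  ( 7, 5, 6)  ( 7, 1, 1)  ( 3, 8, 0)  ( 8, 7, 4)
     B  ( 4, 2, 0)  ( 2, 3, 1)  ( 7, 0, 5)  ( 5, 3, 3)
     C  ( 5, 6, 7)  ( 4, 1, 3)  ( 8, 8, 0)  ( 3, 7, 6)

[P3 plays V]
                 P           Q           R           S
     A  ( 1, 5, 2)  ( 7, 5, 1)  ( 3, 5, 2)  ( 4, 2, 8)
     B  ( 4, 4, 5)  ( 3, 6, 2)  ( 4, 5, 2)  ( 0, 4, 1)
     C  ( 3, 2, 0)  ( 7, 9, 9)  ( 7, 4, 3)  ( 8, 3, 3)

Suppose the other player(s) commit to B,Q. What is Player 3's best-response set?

u_3(X vs B,Q) = 3
u_3(Y vs B,Q) = 2
u_3(Z vs B,Q) = 0
u_3(W vs B,Q) = 1
u_3(V vs B,Q) = 2
max payoff 3 at {X}

argmax u_3 = {X}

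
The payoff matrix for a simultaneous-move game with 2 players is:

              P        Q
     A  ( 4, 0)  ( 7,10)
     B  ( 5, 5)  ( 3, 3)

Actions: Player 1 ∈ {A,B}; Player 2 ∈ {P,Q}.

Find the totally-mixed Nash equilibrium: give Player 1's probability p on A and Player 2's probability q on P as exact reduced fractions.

P1 indiff ⇒ q·4+(1-q)·7 = q·5+(1-q)·3 ⇒ q(-1) = (1-q)(-4) ⇒ q = 4/5
P2 indiff ⇒ p·0+(1-p)·5 = p·10+(1-p)·3 ⇒ p(-10) = (1-p)(-2) ⇒ p = 1/6

P1 mixes 1/6 on A; P2 mixes 4/5 on P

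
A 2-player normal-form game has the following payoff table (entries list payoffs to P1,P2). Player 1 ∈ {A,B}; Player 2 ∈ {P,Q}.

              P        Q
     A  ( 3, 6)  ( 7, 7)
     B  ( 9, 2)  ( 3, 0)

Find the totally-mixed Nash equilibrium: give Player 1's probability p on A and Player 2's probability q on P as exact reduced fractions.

P1 indiff ⇒ q·3+(1-q)·7 = q·9+(1-q)·3 ⇒ q(-6) = (1-q)(-4) ⇒ q = 2/5
P2 indiff ⇒ p·6+(1-p)·2 = p·7+(1-p)·0 ⇒ p(-1) = (1-p)(-2) ⇒ p = 2/3

p=2/3, q=2/5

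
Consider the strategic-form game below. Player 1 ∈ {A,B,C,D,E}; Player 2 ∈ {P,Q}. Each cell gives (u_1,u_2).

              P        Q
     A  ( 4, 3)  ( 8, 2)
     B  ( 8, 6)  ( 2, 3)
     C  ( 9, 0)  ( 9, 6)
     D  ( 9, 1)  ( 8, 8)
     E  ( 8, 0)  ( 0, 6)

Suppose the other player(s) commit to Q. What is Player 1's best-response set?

u_1(A vs Q) = 8
u_1(B vs Q) = 2
u_1(C vs Q) = 9
u_1(D vs Q) = 8
u_1(E vs Q) = 0
max payoff 9 at {C}

argmax u_1 = {C}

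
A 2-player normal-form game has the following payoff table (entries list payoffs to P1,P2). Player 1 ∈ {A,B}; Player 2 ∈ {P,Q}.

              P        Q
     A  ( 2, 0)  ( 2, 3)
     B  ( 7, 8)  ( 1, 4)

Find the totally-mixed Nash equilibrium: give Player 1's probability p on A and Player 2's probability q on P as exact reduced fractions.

(p,q) = (4/7, 1/6)

P1 indiff ⇒ q·2+(1-q)·2 = q·7+(1-q)·1 ⇒ q(-5) = (1-q)(-1) ⇒ q = 1/6
P2 indiff ⇒ p·0+(1-p)·8 = p·3+(1-p)·4 ⇒ p(-3) = (1-p)(-4) ⇒ p = 4/7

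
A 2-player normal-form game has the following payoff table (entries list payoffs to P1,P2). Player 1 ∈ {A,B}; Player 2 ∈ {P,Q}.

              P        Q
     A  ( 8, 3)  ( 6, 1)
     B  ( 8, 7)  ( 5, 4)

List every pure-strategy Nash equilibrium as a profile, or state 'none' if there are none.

(A,P): NE
(A,Q): not NE [P2→P gives 3>1]
(B,P): NE
(B,Q): not NE [P1→A gives 6>5; P2→P gives 7>4]

PSNE = {(A,P), (B,P)}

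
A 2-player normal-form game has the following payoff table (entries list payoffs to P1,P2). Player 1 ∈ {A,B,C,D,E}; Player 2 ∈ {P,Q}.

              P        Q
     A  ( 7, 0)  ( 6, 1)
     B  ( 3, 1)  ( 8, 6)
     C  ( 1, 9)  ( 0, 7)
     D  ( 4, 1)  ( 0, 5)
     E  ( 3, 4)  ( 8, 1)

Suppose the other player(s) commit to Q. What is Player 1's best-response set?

u_1(A vs Q) = 6
u_1(B vs Q) = 8
u_1(C vs Q) = 0
u_1(D vs Q) = 0
u_1(E vs Q) = 8
max payoff 8 at {B,E}

BR_1 = {B,E}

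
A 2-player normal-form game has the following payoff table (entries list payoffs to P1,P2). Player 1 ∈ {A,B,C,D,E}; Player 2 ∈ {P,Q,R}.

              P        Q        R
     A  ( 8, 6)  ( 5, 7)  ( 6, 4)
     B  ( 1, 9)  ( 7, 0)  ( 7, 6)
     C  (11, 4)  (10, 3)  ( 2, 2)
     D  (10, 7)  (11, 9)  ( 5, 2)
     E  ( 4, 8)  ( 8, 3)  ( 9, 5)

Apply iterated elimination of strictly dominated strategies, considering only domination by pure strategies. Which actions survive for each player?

P1 drop B (E beats it: P:4>1 Q:8>7 R:9>7)
P2 drop R (P beats it: A:6>4 C:4>2 D:7>2 E:8>5)
P1 drop A (C beats it: P:11>8 Q:10>5)
P1 drop E (C beats it: P:11>4 Q:10>8)
P1→{C,D} P2→{P,Q}

IESDS → P1:{C,D} P2:{P,Q}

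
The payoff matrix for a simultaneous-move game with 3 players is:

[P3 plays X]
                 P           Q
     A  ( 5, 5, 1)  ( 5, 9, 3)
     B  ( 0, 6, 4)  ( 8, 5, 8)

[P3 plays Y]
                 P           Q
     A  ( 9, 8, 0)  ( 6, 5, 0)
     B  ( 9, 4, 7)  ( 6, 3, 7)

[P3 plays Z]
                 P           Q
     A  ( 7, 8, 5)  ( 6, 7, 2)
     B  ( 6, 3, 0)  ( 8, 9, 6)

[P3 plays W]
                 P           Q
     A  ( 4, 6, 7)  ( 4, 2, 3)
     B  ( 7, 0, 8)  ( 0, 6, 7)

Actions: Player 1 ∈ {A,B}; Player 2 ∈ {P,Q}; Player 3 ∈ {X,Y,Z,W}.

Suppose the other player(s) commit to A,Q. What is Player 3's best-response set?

BR_3 = {X,W}

u_3(X vs A,Q) = 3
u_3(Y vs A,Q) = 0
u_3(Z vs A,Q) = 2
u_3(W vs A,Q) = 3
max payoff 3 at {X,W}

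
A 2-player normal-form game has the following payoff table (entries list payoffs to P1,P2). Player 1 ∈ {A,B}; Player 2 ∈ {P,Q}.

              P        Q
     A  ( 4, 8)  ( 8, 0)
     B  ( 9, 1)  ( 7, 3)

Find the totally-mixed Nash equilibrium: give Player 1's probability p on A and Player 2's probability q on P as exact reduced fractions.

p=1/5, q=1/6

P1 indiff ⇒ q·4+(1-q)·8 = q·9+(1-q)·7 ⇒ q(-5) = (1-q)(-1) ⇒ q = 1/6
P2 indiff ⇒ p·8+(1-p)·1 = p·0+(1-p)·3 ⇒ p(8) = (1-p)(2) ⇒ p = 1/5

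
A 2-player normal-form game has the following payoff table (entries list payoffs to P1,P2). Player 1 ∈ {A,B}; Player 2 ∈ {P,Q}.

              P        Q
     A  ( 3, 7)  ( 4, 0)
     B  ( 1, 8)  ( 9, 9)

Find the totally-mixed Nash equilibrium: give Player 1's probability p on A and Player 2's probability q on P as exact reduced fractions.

P1 indiff ⇒ q·3+(1-q)·4 = q·1+(1-q)·9 ⇒ q(2) = (1-q)(5) ⇒ q = 5/7
P2 indiff ⇒ p·7+(1-p)·8 = p·0+(1-p)·9 ⇒ p(7) = (1-p)(1) ⇒ p = 1/8

(p,q) = (1/8, 5/7)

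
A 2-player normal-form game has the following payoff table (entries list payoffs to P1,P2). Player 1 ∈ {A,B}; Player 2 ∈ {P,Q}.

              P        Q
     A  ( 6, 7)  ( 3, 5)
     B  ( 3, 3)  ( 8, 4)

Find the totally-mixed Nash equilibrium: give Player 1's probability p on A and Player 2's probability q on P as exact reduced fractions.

P1 indiff ⇒ q·6+(1-q)·3 = q·3+(1-q)·8 ⇒ q(3) = (1-q)(5) ⇒ q = 5/8
P2 indiff ⇒ p·7+(1-p)·3 = p·5+(1-p)·4 ⇒ p(2) = (1-p)(1) ⇒ p = 1/3

p=1/3, q=5/8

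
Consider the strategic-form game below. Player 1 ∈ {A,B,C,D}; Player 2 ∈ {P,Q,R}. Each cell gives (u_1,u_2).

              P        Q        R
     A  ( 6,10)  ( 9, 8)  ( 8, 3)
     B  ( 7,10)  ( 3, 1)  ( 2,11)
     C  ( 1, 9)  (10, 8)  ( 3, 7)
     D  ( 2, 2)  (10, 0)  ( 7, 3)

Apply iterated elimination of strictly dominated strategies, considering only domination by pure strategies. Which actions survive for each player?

IESDS → P1:{A,B} P2:{P,R}

P2 drop Q (P beats it: A:10>8 B:10>1 C:9>8 D:2>0)
P1 drop C (A beats it: P:6>1 R:8>3)
P1 drop D (A beats it: P:6>2 R:8>7)
P1→{A,B} P2→{P,R}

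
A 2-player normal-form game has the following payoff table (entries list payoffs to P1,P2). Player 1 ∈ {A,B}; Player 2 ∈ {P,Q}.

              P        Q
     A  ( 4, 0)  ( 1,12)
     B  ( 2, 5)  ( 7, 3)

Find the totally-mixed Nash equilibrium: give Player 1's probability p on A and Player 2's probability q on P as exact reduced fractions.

P1 indiff ⇒ q·4+(1-q)·1 = q·2+(1-q)·7 ⇒ q(2) = (1-q)(6) ⇒ q = 3/4
P2 indiff ⇒ p·0+(1-p)·5 = p·12+(1-p)·3 ⇒ p(-12) = (1-p)(-2) ⇒ p = 1/7

(p,q) = (1/7, 3/4)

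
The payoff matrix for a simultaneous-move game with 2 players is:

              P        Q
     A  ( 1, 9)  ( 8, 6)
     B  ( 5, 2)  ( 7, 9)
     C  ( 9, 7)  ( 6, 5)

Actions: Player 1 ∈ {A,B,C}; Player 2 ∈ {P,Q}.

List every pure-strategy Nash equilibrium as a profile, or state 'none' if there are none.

(A,P): not NE [P1→C gives 9>1]
(A,Q): not NE [P2→P gives 9>6]
(B,P): not NE [P1→C gives 9>5; P2→Q gives 9>2]
(B,Q): not NE [P1→A gives 8>7]
(C,P): NE
(C,Q): not NE [P1→A gives 8>6; P2→P gives 7>5]

NE set: (C,P)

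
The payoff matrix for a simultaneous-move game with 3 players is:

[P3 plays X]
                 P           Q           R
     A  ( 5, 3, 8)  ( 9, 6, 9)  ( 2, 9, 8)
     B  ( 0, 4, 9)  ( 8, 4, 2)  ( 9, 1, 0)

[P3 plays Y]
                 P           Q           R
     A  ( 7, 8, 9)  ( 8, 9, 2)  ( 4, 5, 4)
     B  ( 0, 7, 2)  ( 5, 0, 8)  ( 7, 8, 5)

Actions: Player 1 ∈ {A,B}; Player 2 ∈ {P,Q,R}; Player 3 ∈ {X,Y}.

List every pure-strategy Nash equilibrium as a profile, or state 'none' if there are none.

(A,P,X): not NE [P2→R gives 9>3; P3→Y gives 9>8]
(A,P,Y): not NE [P2→Q gives 9>8]
(A,Q,X): not NE [P2→R gives 9>6]
(A,Q,Y): not NE [P3→X gives 9>2]
(A,R,X): not NE [P1→B gives 9>2]
(A,R,Y): not NE [P1→B gives 7>4; P2→Q gives 9>5; P3→X gives 8>4]
(B,P,X): not NE [P1→A gives 5>0]
(B,P,Y): not NE [P1→A gives 7>0; P2→R gives 8>7; P3→X gives 9>2]
(B,Q,X): not NE [P1→A gives 9>8; P3→Y gives 8>2]
(B,Q,Y): not NE [P1→A gives 8>5; P2→R gives 8>0]
(B,R,X): not NE [P2→Q gives 4>1; P3→Y gives 5>0]
(B,R,Y): NE

Nash profiles: (B,R,Y)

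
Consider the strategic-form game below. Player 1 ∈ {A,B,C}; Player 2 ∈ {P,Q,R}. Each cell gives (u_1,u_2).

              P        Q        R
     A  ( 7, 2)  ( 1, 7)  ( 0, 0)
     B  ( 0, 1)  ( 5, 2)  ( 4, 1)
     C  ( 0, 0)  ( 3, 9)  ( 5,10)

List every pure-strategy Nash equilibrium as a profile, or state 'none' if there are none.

(A,P): not NE [P2→Q gives 7>2]
(A,Q): not NE [P1→B gives 5>1]
(A,R): not NE [P1→C gives 5>0; P2→Q gives 7>0]
(B,P): not NE [P1→A gives 7>0; P2→Q gives 2>1]
(B,Q): NE
(B,R): not NE [P1→C gives 5>4; P2→Q gives 2>1]
(C,P): not NE [P1→A gives 7>0; P2→R gives 10>0]
(C,Q): not NE [P1→B gives 5>3; P2→R gives 10>9]
(C,R): NE

PSNE = {(B,Q), (C,R)}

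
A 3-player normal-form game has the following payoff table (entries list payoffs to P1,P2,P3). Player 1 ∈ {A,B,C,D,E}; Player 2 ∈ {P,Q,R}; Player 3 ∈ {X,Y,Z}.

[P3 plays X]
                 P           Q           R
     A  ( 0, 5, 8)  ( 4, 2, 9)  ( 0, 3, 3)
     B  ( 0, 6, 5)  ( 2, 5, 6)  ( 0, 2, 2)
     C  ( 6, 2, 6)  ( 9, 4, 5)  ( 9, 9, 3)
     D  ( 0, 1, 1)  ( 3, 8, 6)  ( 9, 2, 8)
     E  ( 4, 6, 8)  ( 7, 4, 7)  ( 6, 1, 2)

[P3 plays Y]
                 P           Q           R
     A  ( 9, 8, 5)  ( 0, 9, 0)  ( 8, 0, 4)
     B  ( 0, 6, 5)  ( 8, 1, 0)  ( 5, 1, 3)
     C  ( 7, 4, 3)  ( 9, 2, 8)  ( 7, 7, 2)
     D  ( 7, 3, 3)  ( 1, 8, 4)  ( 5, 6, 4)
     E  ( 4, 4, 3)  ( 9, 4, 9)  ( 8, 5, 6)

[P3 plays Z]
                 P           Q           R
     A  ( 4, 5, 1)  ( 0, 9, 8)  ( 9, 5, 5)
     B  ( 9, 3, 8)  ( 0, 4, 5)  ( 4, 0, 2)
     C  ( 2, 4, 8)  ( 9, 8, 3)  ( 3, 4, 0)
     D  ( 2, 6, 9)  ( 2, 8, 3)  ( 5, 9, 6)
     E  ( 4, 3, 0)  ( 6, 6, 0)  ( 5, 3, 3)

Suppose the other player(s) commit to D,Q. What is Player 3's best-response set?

BR_3 = {X}

u_3(X vs D,Q) = 6
u_3(Y vs D,Q) = 4
u_3(Z vs D,Q) = 3
max payoff 6 at {X}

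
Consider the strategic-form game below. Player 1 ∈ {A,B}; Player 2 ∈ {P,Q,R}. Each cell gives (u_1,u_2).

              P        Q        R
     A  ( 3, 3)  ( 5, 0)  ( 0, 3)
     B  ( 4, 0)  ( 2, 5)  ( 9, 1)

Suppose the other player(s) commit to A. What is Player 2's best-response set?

P2 best: {P,R}

u_2(P vs A) = 3
u_2(Q vs A) = 0
u_2(R vs A) = 3
max payoff 3 at {P,R}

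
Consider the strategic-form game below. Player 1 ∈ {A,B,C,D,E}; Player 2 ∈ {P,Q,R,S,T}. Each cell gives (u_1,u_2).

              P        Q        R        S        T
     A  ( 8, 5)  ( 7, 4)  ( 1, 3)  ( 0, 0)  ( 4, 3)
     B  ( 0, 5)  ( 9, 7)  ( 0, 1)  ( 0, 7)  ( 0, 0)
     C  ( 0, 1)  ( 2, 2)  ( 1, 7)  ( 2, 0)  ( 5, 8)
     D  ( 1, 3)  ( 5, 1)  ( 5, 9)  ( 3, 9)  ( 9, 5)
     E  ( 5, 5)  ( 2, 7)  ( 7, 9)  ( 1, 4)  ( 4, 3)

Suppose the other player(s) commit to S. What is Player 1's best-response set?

u_1(A vs S) = 0
u_1(B vs S) = 0
u_1(C vs S) = 2
u_1(D vs S) = 3
u_1(E vs S) = 1
max payoff 3 at {D}

argmax u_1 = {D}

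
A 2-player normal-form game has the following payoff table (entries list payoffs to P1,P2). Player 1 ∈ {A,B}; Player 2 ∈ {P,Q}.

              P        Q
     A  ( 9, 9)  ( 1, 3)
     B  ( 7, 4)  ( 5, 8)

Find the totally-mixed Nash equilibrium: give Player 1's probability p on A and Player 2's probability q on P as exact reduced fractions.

P1 indiff ⇒ q·9+(1-q)·1 = q·7+(1-q)·5 ⇒ q(2) = (1-q)(4) ⇒ q = 2/3
P2 indiff ⇒ p·9+(1-p)·4 = p·3+(1-p)·8 ⇒ p(6) = (1-p)(4) ⇒ p = 2/5

(p,q) = (2/5, 2/3)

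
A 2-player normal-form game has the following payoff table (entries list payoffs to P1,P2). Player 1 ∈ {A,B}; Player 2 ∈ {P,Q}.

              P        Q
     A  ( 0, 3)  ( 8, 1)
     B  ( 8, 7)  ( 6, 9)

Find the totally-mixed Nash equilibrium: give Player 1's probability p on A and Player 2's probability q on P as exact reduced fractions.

P1 indiff ⇒ q·0+(1-q)·8 = q·8+(1-q)·6 ⇒ q(-8) = (1-q)(-2) ⇒ q = 1/5
P2 indiff ⇒ p·3+(1-p)·7 = p·1+(1-p)·9 ⇒ p(2) = (1-p)(2) ⇒ p = 1/2

(p,q) = (1/2, 1/5)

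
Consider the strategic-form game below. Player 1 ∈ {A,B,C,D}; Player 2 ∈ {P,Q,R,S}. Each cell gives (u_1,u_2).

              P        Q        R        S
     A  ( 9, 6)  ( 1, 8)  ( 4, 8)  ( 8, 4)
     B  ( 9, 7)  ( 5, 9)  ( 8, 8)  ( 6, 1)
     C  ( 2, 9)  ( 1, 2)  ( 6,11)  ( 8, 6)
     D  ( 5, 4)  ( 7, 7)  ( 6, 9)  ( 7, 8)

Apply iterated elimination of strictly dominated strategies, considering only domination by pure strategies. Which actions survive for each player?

P2 drop P (R beats it: A:8>6 B:8>7 C:11>9 D:9>4)
P2 drop S (R beats it: A:8>4 B:8>1 C:11>6 D:9>8)
P1 drop A (B beats it: Q:5>1 R:8>4)
P1 drop C (B beats it: Q:5>1 R:8>6)
P1→{B,D} P2→{Q,R}

Survivors P1:{B,D} P2:{Q,R}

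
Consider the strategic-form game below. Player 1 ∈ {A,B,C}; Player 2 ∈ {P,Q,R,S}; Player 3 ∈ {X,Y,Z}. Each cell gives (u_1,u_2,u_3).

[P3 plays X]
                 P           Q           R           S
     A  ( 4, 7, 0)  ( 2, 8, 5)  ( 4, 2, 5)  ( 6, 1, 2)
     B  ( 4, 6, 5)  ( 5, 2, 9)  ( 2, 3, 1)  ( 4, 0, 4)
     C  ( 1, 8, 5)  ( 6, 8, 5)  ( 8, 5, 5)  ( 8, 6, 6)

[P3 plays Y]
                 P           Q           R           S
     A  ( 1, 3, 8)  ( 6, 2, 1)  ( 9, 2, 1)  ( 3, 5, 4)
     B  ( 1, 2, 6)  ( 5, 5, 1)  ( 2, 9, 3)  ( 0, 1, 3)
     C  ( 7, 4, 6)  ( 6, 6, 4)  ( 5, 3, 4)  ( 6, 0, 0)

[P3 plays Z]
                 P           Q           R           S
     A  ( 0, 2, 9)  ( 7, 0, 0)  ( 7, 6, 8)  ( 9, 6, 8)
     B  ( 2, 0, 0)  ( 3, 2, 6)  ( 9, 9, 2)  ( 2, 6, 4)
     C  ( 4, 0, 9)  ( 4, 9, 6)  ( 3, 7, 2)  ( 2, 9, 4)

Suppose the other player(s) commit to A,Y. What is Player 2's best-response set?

u_2(P vs A,Y) = 3
u_2(Q vs A,Y) = 2
u_2(R vs A,Y) = 2
u_2(S vs A,Y) = 5
max payoff 5 at {S}

P2 best: {S}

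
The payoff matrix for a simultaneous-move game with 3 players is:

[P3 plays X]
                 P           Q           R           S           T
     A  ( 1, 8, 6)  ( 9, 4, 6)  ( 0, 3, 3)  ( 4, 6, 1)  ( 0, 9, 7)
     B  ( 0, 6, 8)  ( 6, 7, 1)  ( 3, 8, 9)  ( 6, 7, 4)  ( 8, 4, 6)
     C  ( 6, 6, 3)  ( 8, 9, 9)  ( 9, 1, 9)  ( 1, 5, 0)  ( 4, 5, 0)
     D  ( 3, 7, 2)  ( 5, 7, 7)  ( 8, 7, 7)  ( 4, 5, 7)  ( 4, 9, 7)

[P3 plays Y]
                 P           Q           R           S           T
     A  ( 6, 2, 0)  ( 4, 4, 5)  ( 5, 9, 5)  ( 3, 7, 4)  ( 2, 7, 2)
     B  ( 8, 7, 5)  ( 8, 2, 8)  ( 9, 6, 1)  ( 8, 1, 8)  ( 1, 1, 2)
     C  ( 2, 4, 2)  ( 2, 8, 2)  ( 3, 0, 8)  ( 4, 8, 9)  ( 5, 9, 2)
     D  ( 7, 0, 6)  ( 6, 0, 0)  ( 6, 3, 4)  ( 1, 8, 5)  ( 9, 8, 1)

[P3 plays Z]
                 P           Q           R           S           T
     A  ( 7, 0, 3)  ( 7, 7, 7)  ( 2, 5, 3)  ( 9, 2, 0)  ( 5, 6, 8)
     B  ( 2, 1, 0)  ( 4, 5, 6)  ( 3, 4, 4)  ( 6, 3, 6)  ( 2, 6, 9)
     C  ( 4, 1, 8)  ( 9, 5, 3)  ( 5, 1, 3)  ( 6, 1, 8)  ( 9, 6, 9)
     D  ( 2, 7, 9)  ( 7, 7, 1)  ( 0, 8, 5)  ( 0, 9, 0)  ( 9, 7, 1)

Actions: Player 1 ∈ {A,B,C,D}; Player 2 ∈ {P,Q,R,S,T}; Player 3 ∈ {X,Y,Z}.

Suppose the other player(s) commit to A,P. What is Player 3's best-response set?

P3 best: {X}

u_3(X vs A,P) = 6
u_3(Y vs A,P) = 0
u_3(Z vs A,P) = 3
max payoff 6 at {X}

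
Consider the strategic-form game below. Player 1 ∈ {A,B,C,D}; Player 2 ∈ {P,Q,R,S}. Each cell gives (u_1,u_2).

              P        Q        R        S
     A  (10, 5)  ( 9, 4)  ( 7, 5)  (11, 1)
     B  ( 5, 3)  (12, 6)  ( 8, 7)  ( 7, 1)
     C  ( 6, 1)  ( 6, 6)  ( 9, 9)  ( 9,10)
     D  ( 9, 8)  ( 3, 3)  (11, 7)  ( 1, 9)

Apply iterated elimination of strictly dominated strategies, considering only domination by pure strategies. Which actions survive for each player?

P2 drop Q (R beats it: A:5>4 B:7>6 C:9>6 D:7>3)
P1 drop B (C beats it: P:6>5 R:9>8 S:9>7)
P1→{A,C,D} P2→{P,R,S}

Remaining: P1:{A,C,D} P2:{P,R,S}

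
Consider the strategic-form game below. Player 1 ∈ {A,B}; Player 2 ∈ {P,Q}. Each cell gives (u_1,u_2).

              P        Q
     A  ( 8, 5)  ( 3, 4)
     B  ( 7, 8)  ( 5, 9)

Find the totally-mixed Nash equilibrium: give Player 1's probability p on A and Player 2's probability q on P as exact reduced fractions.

p=1/2, q=2/3

P1 indiff ⇒ q·8+(1-q)·3 = q·7+(1-q)·5 ⇒ q(1) = (1-q)(2) ⇒ q = 2/3
P2 indiff ⇒ p·5+(1-p)·8 = p·4+(1-p)·9 ⇒ p(1) = (1-p)(1) ⇒ p = 1/2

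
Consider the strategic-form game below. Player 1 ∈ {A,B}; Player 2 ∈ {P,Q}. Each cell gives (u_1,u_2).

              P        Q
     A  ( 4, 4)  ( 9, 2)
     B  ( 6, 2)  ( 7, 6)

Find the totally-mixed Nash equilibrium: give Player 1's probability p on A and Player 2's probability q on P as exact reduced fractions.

(p,q) = (2/3, 1/2)

P1 indiff ⇒ q·4+(1-q)·9 = q·6+(1-q)·7 ⇒ q(-2) = (1-q)(-2) ⇒ q = 1/2
P2 indiff ⇒ p·4+(1-p)·2 = p·2+(1-p)·6 ⇒ p(2) = (1-p)(4) ⇒ p = 2/3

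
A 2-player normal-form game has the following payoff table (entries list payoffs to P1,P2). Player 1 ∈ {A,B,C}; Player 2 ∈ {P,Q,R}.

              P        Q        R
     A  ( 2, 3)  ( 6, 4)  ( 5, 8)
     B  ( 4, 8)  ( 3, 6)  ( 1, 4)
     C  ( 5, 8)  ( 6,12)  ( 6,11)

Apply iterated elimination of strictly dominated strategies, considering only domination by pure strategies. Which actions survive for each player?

Remaining: P1:{A,C} P2:{Q,R}

P1 drop B (C beats it: P:5>4 Q:6>3 R:6>1)
P2 drop P (Q beats it: A:4>3 C:12>8)
P1→{A,C} P2→{Q,R}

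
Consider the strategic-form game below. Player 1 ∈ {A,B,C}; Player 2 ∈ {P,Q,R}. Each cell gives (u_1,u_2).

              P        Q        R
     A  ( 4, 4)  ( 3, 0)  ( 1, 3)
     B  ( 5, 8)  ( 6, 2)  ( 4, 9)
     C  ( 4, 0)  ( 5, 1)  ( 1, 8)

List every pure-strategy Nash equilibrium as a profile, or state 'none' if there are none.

(A,P): not NE [P1→B gives 5>4]
(A,Q): not NE [P1→B gives 6>3; P2→P gives 4>0]
(A,R): not NE [P1→B gives 4>1; P2→P gives 4>3]
(B,P): not NE [P2→R gives 9>8]
(B,Q): not NE [P2→R gives 9>2]
(B,R): NE
(C,P): not NE [P1→B gives 5>4; P2→R gives 8>0]
(C,Q): not NE [P1→B gives 6>5; P2→R gives 8>1]
(C,R): not NE [P1→B gives 4>1]

PSNE = {(B,R)}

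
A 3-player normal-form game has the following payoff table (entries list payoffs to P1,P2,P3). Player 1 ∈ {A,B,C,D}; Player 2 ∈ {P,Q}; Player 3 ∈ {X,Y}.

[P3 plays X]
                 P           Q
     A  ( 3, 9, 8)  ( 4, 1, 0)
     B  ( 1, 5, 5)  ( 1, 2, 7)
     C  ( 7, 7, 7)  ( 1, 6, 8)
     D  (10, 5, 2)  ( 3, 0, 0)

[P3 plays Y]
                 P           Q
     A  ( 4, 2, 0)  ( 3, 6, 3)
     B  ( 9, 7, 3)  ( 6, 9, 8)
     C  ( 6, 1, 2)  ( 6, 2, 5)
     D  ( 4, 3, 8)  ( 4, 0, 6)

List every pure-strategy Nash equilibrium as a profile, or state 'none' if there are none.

(A,P,X): not NE [P1→D gives 10>3]
(A,P,Y): not NE [P1→B gives 9>4; P2→Q gives 6>2; P3→X gives 8>0]
(A,Q,X): not NE [P2→P gives 9>1; P3→Y gives 3>0]
(A,Q,Y): not NE [P1→C gives 6>3]
(B,P,X): not NE [P1→D gives 10>1]
(B,P,Y): not NE [P2→Q gives 9>7; P3→X gives 5>3]
(B,Q,X): not NE [P1→A gives 4>1; P2→P gives 5>2; P3→Y gives 8>7]
(B,Q,Y): NE
(C,P,X): not NE [P1→D gives 10>7]
(C,P,Y): not NE [P1→B gives 9>6; P2→Q gives 2>1; P3→X gives 7>2]
(C,Q,X): not NE [P1→A gives 4>1; P2→P gives 7>6]
(C,Q,Y): not NE [P3→X gives 8>5]
(D,P,X): not NE [P3→Y gives 8>2]
(D,P,Y): not NE [P1→B gives 9>4]
(D,Q,X): not NE [P1→A gives 4>3; P2→P gives 5>0; P3→Y gives 6>0]
(D,Q,Y): not NE [P1→C gives 6>4; P2→P gives 3>0]

NE set: (B,Q,Y)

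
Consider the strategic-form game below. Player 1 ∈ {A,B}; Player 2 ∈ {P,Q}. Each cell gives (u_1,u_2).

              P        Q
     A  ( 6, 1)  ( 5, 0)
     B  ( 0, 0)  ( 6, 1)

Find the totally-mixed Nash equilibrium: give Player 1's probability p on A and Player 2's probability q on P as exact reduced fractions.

P1 indiff ⇒ q·6+(1-q)·5 = q·0+(1-q)·6 ⇒ q(6) = (1-q)(1) ⇒ q = 1/7
P2 indiff ⇒ p·1+(1-p)·0 = p·0+(1-p)·1 ⇒ p(1) = (1-p)(1) ⇒ p = 1/2

P1 mixes 1/2 on A; P2 mixes 1/7 on P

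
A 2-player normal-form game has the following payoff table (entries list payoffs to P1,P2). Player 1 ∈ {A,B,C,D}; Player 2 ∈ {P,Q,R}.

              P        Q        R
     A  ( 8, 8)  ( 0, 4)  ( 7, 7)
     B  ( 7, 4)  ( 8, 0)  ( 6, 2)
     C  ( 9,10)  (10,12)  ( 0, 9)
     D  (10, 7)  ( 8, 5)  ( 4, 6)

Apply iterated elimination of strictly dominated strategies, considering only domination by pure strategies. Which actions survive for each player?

P2 drop R (P beats it: A:8>7 B:4>2 C:10>9 D:7>6)
P1 drop A (C beats it: P:9>8 Q:10>0)
P1 drop B (C beats it: P:9>7 Q:10>8)
P1→{C,D} P2→{P,Q}

Remaining: P1:{C,D} P2:{P,Q}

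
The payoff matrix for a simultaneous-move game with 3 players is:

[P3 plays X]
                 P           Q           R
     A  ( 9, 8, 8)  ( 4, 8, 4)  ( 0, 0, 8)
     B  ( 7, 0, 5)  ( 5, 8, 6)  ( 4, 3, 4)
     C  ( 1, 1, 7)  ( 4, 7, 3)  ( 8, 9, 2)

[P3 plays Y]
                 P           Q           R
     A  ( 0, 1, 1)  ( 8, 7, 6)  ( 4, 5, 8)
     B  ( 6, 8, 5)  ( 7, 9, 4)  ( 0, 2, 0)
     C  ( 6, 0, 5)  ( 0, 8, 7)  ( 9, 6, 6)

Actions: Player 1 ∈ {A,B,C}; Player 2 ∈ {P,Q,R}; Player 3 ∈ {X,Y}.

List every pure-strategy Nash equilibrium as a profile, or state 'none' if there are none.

Nash profiles: (A,P,X), (A,Q,Y), (B,Q,X)

(A,P,X): NE
(A,P,Y): not NE [P1→C gives 6>0; P2→Q gives 7>1; P3→X gives 8>1]
(A,Q,X): not NE [P1→B gives 5>4; P3→Y gives 6>4]
(A,Q,Y): NE
(A,R,X): not NE [P1→C gives 8>0; P2→Q gives 8>0]
(A,R,Y): not NE [P1→C gives 9>4; P2→Q gives 7>5]
(B,P,X): not NE [P1→A gives 9>7; P2→Q gives 8>0]
(B,P,Y): not NE [P2→Q gives 9>8]
(B,Q,X): NE
(B,Q,Y): not NE [P1→A gives 8>7; P3→X gives 6>4]
(B,R,X): not NE [P1→C gives 8>4; P2→Q gives 8>3]
(B,R,Y): not NE [P1→C gives 9>0; P2→Q gives 9>2; P3→X gives 4>0]
(C,P,X): not NE [P1→A gives 9>1; P2→R gives 9>1]
(C,P,Y): not NE [P2→Q gives 8>0; P3→X gives 7>5]
(C,Q,X): not NE [P1→B gives 5>4; P2→R gives 9>7; P3→Y gives 7>3]
(C,Q,Y): not NE [P1→A gives 8>0]
(C,R,X): not NE [P3→Y gives 6>2]
(C,R,Y): not NE [P2→Q gives 8>6]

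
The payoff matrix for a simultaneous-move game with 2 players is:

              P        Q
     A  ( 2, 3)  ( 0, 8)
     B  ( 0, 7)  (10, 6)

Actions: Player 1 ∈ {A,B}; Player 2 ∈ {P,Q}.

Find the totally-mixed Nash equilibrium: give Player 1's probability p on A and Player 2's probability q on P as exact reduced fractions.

P1 indiff ⇒ q·2+(1-q)·0 = q·0+(1-q)·10 ⇒ q(2) = (1-q)(10) ⇒ q = 5/6
P2 indiff ⇒ p·3+(1-p)·7 = p·8+(1-p)·6 ⇒ p(-5) = (1-p)(-1) ⇒ p = 1/6

p=1/6, q=5/6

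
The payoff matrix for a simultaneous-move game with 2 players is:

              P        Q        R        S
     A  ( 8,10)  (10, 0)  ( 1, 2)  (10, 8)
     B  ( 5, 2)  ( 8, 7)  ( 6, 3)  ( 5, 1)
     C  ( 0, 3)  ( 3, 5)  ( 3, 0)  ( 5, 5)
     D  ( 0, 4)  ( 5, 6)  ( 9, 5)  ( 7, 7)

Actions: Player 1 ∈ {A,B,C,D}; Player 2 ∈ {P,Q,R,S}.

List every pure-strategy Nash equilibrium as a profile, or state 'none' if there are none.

(A,P): NE
(A,Q): not NE [P2→P gives 10>0]
(A,R): not NE [P1→D gives 9>1; P2→P gives 10>2]
(A,S): not NE [P2→P gives 10>8]
(B,P): not NE [P1→A gives 8>5; P2→Q gives 7>2]
(B,Q): not NE [P1→A gives 10>8]
(B,R): not NE [P1→D gives 9>6; P2→Q gives 7>3]
(B,S): not NE [P1→A gives 10>5; P2→Q gives 7>1]
(C,P): not NE [P1→A gives 8>0; P2→S gives 5>3]
(C,Q): not NE [P1→A gives 10>3]
(C,R): not NE [P1→D gives 9>3; P2→S gives 5>0]
(C,S): not NE [P1→A gives 10>5]
(D,P): not NE [P1→A gives 8>0; P2→S gives 7>4]
(D,Q): not NE [P1→A gives 10>5; P2→S gives 7>6]
(D,R): not NE [P2→S gives 7>5]
(D,S): not NE [P1→A gives 10>7]

NE set: (A,P)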